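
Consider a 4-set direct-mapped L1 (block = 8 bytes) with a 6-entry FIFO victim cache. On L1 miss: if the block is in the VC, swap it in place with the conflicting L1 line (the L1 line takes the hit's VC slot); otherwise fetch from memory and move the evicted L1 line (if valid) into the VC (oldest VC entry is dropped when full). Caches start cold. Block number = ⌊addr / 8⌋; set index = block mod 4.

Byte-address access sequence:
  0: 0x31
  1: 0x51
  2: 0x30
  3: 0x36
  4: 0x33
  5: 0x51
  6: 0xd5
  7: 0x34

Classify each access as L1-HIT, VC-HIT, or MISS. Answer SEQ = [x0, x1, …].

SEQ = [MISS, MISS, VC-HIT, L1-HIT, L1-HIT, VC-HIT, MISS, VC-HIT]

  [0] addr=0x31 blk=6 s=2: MISS | VC []
  [1] addr=0x51 blk=10 s=2: MISS | VC [6]
  [2] addr=0x30 blk=6 s=2: VC-HIT | VC [10]
  [3] addr=0x36 blk=6 s=2: L1-HIT | VC [10]
  [4] addr=0x33 blk=6 s=2: L1-HIT | VC [10]
  [5] addr=0x51 blk=10 s=2: VC-HIT | VC [6]
  [6] addr=0xd5 blk=26 s=2: MISS | VC [6, 10]
  [7] addr=0x34 blk=6 s=2: VC-HIT | VC [26, 10]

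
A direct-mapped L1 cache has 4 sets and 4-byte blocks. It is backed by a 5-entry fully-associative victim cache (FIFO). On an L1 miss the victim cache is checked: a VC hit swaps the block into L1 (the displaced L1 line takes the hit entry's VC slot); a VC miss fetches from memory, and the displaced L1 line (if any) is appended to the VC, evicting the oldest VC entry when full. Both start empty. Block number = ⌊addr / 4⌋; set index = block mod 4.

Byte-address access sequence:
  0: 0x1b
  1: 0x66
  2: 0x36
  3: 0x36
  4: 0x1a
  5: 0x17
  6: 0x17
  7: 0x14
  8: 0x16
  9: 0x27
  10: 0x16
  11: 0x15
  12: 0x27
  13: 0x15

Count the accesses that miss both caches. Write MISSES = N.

MISSES = 5

0: 0x1b (blk 6, set 2) → MISS  vc=[]
1: 0x66 (blk 25, set 1) → MISS  vc=[]
2: 0x36 (blk 13, set 1) → MISS  vc=[25]
3: 0x36 (blk 13, set 1) → L1-HIT  vc=[25]
4: 0x1a (blk 6, set 2) → L1-HIT  vc=[25]
5: 0x17 (blk 5, set 1) → MISS  vc=[25, 13]
6: 0x17 (blk 5, set 1) → L1-HIT  vc=[25, 13]
7: 0x14 (blk 5, set 1) → L1-HIT  vc=[25, 13]
8: 0x16 (blk 5, set 1) → L1-HIT  vc=[25, 13]
9: 0x27 (blk 9, set 1) → MISS  vc=[25, 13, 5]
10: 0x16 (blk 5, set 1) → VC-HIT  vc=[25, 13, 9]
11: 0x15 (blk 5, set 1) → L1-HIT  vc=[25, 13, 9]
12: 0x27 (blk 9, set 1) → VC-HIT  vc=[25, 13, 5]
13: 0x15 (blk 5, set 1) → VC-HIT  vc=[25, 13, 9]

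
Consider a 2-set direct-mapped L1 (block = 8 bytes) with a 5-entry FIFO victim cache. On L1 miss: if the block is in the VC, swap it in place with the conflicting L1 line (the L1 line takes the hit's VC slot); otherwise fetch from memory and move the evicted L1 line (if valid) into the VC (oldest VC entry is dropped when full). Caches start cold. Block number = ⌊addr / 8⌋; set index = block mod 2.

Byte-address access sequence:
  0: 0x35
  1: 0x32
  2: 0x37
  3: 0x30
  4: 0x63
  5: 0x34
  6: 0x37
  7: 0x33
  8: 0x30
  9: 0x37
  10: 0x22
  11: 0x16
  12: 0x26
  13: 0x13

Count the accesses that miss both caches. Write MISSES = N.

#0 0x35→b6/s0 MISS; vc=[]
#1 0x32→b6/s0 L1-HIT; vc=[]
#2 0x37→b6/s0 L1-HIT; vc=[]
#3 0x30→b6/s0 L1-HIT; vc=[]
#4 0x63→b12/s0 MISS; vc=[6]
#5 0x34→b6/s0 VC-HIT; vc=[12]
#6 0x37→b6/s0 L1-HIT; vc=[12]
#7 0x33→b6/s0 L1-HIT; vc=[12]
#8 0x30→b6/s0 L1-HIT; vc=[12]
#9 0x37→b6/s0 L1-HIT; vc=[12]
#10 0x22→b4/s0 MISS; vc=[12,6]
#11 0x16→b2/s0 MISS; vc=[12,6,4]
#12 0x26→b4/s0 VC-HIT; vc=[12,6,2]
#13 0x13→b2/s0 VC-HIT; vc=[12,6,4]

MISSES = 4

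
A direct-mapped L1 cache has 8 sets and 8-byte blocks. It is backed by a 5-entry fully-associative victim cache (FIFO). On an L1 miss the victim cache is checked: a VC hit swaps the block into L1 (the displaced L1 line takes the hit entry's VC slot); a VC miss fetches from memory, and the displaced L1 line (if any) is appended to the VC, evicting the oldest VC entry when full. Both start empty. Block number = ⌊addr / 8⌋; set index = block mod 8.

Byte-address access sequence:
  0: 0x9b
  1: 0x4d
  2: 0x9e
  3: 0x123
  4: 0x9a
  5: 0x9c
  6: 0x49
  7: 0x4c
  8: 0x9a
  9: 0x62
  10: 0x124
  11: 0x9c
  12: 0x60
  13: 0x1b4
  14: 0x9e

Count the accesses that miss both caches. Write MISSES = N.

#0 0x9b→b19/s3 MISS; vc=[]
#1 0x4d→b9/s1 MISS; vc=[]
#2 0x9e→b19/s3 L1-HIT; vc=[]
#3 0x123→b36/s4 MISS; vc=[]
#4 0x9a→b19/s3 L1-HIT; vc=[]
#5 0x9c→b19/s3 L1-HIT; vc=[]
#6 0x49→b9/s1 L1-HIT; vc=[]
#7 0x4c→b9/s1 L1-HIT; vc=[]
#8 0x9a→b19/s3 L1-HIT; vc=[]
#9 0x62→b12/s4 MISS; vc=[36]
#10 0x124→b36/s4 VC-HIT; vc=[12]
#11 0x9c→b19/s3 L1-HIT; vc=[12]
#12 0x60→b12/s4 VC-HIT; vc=[36]
#13 0x1b4→b54/s6 MISS; vc=[36]
#14 0x9e→b19/s3 L1-HIT; vc=[36]

MISSES = 5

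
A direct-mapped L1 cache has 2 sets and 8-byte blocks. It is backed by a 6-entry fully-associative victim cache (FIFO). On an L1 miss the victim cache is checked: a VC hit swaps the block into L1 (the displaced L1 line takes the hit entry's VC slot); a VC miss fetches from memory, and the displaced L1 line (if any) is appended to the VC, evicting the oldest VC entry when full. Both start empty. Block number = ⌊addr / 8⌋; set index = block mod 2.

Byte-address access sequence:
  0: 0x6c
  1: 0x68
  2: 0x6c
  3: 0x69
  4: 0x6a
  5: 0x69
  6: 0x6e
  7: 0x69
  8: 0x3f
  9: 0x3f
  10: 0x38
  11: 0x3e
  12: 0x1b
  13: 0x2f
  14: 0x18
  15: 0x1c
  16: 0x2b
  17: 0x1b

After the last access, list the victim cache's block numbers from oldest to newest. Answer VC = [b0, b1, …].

VC = [13, 7, 5]

0: 0x6c (blk 13, set 1) → MISS  vc=[]
1: 0x68 (blk 13, set 1) → L1-HIT  vc=[]
2: 0x6c (blk 13, set 1) → L1-HIT  vc=[]
3: 0x69 (blk 13, set 1) → L1-HIT  vc=[]
4: 0x6a (blk 13, set 1) → L1-HIT  vc=[]
5: 0x69 (blk 13, set 1) → L1-HIT  vc=[]
6: 0x6e (blk 13, set 1) → L1-HIT  vc=[]
7: 0x69 (blk 13, set 1) → L1-HIT  vc=[]
8: 0x3f (blk 7, set 1) → MISS  vc=[13]
9: 0x3f (blk 7, set 1) → L1-HIT  vc=[13]
10: 0x38 (blk 7, set 1) → L1-HIT  vc=[13]
11: 0x3e (blk 7, set 1) → L1-HIT  vc=[13]
12: 0x1b (blk 3, set 1) → MISS  vc=[13, 7]
13: 0x2f (blk 5, set 1) → MISS  vc=[13, 7, 3]
14: 0x18 (blk 3, set 1) → VC-HIT  vc=[13, 7, 5]
15: 0x1c (blk 3, set 1) → L1-HIT  vc=[13, 7, 5]
16: 0x2b (blk 5, set 1) → VC-HIT  vc=[13, 7, 3]
17: 0x1b (blk 3, set 1) → VC-HIT  vc=[13, 7, 5]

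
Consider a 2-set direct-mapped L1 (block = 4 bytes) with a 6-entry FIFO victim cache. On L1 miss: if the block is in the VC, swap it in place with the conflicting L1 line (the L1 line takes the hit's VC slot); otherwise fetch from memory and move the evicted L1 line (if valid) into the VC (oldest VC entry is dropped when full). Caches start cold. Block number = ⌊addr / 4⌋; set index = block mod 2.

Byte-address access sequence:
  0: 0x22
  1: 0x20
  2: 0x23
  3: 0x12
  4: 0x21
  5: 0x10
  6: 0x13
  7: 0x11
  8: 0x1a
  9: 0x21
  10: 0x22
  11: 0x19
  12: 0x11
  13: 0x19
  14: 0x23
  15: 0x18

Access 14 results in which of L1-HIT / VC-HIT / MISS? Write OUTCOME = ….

#0 0x22→b8/s0 MISS; vc=[]
#1 0x20→b8/s0 L1-HIT; vc=[]
#2 0x23→b8/s0 L1-HIT; vc=[]
#3 0x12→b4/s0 MISS; vc=[8]
#4 0x21→b8/s0 VC-HIT; vc=[4]
#5 0x10→b4/s0 VC-HIT; vc=[8]
#6 0x13→b4/s0 L1-HIT; vc=[8]
#7 0x11→b4/s0 L1-HIT; vc=[8]
#8 0x1a→b6/s0 MISS; vc=[8,4]
#9 0x21→b8/s0 VC-HIT; vc=[6,4]
#10 0x22→b8/s0 L1-HIT; vc=[6,4]
#11 0x19→b6/s0 VC-HIT; vc=[8,4]
#12 0x11→b4/s0 VC-HIT; vc=[8,6]
#13 0x19→b6/s0 VC-HIT; vc=[8,4]
#14 0x23→b8/s0 VC-HIT; vc=[6,4]
#15 0x18→b6/s0 VC-HIT; vc=[8,4]

OUTCOME = VC-HIT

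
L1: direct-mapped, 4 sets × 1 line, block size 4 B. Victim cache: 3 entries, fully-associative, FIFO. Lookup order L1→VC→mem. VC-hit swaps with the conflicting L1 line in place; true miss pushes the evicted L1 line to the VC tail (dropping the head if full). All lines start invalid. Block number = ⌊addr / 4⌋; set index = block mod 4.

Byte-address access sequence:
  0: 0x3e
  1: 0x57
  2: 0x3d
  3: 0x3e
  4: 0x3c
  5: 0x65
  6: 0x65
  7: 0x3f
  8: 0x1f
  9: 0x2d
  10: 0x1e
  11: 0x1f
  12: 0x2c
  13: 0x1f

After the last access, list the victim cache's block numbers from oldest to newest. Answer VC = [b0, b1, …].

VC = [21, 15, 11]

#0 0x3e→b15/s3 MISS; vc=[]
#1 0x57→b21/s1 MISS; vc=[]
#2 0x3d→b15/s3 L1-HIT; vc=[]
#3 0x3e→b15/s3 L1-HIT; vc=[]
#4 0x3c→b15/s3 L1-HIT; vc=[]
#5 0x65→b25/s1 MISS; vc=[21]
#6 0x65→b25/s1 L1-HIT; vc=[21]
#7 0x3f→b15/s3 L1-HIT; vc=[21]
#8 0x1f→b7/s3 MISS; vc=[21,15]
#9 0x2d→b11/s3 MISS; vc=[21,15,7]
#10 0x1e→b7/s3 VC-HIT; vc=[21,15,11]
#11 0x1f→b7/s3 L1-HIT; vc=[21,15,11]
#12 0x2c→b11/s3 VC-HIT; vc=[21,15,7]
#13 0x1f→b7/s3 VC-HIT; vc=[21,15,11]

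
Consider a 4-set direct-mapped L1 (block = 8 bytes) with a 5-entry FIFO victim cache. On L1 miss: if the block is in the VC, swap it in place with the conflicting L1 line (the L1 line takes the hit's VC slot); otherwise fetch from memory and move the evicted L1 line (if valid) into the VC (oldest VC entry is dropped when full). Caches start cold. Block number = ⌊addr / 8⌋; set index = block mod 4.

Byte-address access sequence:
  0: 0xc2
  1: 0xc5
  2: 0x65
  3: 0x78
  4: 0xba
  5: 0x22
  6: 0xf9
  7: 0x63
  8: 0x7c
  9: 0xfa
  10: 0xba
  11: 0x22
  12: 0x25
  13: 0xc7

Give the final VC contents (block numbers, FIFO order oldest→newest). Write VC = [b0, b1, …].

VC = [4, 15, 12, 31]

#0 0xc2→b24/s0 MISS; vc=[]
#1 0xc5→b24/s0 L1-HIT; vc=[]
#2 0x65→b12/s0 MISS; vc=[24]
#3 0x78→b15/s3 MISS; vc=[24]
#4 0xba→b23/s3 MISS; vc=[24,15]
#5 0x22→b4/s0 MISS; vc=[24,15,12]
#6 0xf9→b31/s3 MISS; vc=[24,15,12,23]
#7 0x63→b12/s0 VC-HIT; vc=[24,15,4,23]
#8 0x7c→b15/s3 VC-HIT; vc=[24,31,4,23]
#9 0xfa→b31/s3 VC-HIT; vc=[24,15,4,23]
#10 0xba→b23/s3 VC-HIT; vc=[24,15,4,31]
#11 0x22→b4/s0 VC-HIT; vc=[24,15,12,31]
#12 0x25→b4/s0 L1-HIT; vc=[24,15,12,31]
#13 0xc7→b24/s0 VC-HIT; vc=[4,15,12,31]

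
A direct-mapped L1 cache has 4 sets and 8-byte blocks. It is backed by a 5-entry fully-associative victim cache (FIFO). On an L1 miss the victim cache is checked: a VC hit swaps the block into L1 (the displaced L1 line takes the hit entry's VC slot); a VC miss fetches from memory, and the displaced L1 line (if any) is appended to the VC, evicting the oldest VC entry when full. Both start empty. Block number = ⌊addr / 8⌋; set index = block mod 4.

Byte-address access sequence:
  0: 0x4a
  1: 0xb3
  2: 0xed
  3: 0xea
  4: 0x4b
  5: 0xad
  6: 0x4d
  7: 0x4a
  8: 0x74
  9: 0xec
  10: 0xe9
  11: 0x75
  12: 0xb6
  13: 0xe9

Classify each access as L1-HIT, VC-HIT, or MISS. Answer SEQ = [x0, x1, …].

  [0] addr=0x4a blk=9 s=1: MISS | VC []
  [1] addr=0xb3 blk=22 s=2: MISS | VC []
  [2] addr=0xed blk=29 s=1: MISS | VC [9]
  [3] addr=0xea blk=29 s=1: L1-HIT | VC [9]
  [4] addr=0x4b blk=9 s=1: VC-HIT | VC [29]
  [5] addr=0xad blk=21 s=1: MISS | VC [29, 9]
  [6] addr=0x4d blk=9 s=1: VC-HIT | VC [29, 21]
  [7] addr=0x4a blk=9 s=1: L1-HIT | VC [29, 21]
  [8] addr=0x74 blk=14 s=2: MISS | VC [29, 21, 22]
  [9] addr=0xec blk=29 s=1: VC-HIT | VC [9, 21, 22]
  [10] addr=0xe9 blk=29 s=1: L1-HIT | VC [9, 21, 22]
  [11] addr=0x75 blk=14 s=2: L1-HIT | VC [9, 21, 22]
  [12] addr=0xb6 blk=22 s=2: VC-HIT | VC [9, 21, 14]
  [13] addr=0xe9 blk=29 s=1: L1-HIT | VC [9, 21, 14]

SEQ = [MISS, MISS, MISS, L1-HIT, VC-HIT, MISS, VC-HIT, L1-HIT, MISS, VC-HIT, L1-HIT, L1-HIT, VC-HIT, L1-HIT]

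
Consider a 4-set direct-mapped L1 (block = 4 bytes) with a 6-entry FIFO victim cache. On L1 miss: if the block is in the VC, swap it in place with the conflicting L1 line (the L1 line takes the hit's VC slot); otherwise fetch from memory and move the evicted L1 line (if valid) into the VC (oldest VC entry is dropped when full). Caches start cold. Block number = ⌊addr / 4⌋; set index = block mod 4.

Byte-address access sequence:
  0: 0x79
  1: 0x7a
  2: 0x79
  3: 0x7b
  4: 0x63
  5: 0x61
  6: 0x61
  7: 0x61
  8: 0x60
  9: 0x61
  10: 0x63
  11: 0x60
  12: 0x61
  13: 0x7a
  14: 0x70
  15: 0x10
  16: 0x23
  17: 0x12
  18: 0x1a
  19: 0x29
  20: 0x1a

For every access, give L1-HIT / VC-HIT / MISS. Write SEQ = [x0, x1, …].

SEQ = [MISS, L1-HIT, L1-HIT, L1-HIT, MISS, L1-HIT, L1-HIT, L1-HIT, L1-HIT, L1-HIT, L1-HIT, L1-HIT, L1-HIT, L1-HIT, MISS, MISS, MISS, VC-HIT, MISS, MISS, VC-HIT]

0: 0x79 (blk 30, set 2) → MISS  vc=[]
1: 0x7a (blk 30, set 2) → L1-HIT  vc=[]
2: 0x79 (blk 30, set 2) → L1-HIT  vc=[]
3: 0x7b (blk 30, set 2) → L1-HIT  vc=[]
4: 0x63 (blk 24, set 0) → MISS  vc=[]
5: 0x61 (blk 24, set 0) → L1-HIT  vc=[]
6: 0x61 (blk 24, set 0) → L1-HIT  vc=[]
7: 0x61 (blk 24, set 0) → L1-HIT  vc=[]
8: 0x60 (blk 24, set 0) → L1-HIT  vc=[]
9: 0x61 (blk 24, set 0) → L1-HIT  vc=[]
10: 0x63 (blk 24, set 0) → L1-HIT  vc=[]
11: 0x60 (blk 24, set 0) → L1-HIT  vc=[]
12: 0x61 (blk 24, set 0) → L1-HIT  vc=[]
13: 0x7a (blk 30, set 2) → L1-HIT  vc=[]
14: 0x70 (blk 28, set 0) → MISS  vc=[24]
15: 0x10 (blk 4, set 0) → MISS  vc=[24, 28]
16: 0x23 (blk 8, set 0) → MISS  vc=[24, 28, 4]
17: 0x12 (blk 4, set 0) → VC-HIT  vc=[24, 28, 8]
18: 0x1a (blk 6, set 2) → MISS  vc=[24, 28, 8, 30]
19: 0x29 (blk 10, set 2) → MISS  vc=[24, 28, 8, 30, 6]
20: 0x1a (blk 6, set 2) → VC-HIT  vc=[24, 28, 8, 30, 10]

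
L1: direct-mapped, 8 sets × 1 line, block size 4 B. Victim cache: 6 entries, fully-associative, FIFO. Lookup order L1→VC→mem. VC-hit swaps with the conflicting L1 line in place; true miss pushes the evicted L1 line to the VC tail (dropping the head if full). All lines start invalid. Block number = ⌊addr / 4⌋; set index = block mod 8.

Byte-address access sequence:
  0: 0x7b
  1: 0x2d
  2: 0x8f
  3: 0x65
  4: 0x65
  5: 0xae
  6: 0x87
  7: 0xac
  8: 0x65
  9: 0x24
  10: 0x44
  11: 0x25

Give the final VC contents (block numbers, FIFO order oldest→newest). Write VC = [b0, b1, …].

VC = [11, 35, 33, 25, 17]

#0 0x7b→b30/s6 MISS; vc=[]
#1 0x2d→b11/s3 MISS; vc=[]
#2 0x8f→b35/s3 MISS; vc=[11]
#3 0x65→b25/s1 MISS; vc=[11]
#4 0x65→b25/s1 L1-HIT; vc=[11]
#5 0xae→b43/s3 MISS; vc=[11,35]
#6 0x87→b33/s1 MISS; vc=[11,35,25]
#7 0xac→b43/s3 L1-HIT; vc=[11,35,25]
#8 0x65→b25/s1 VC-HIT; vc=[11,35,33]
#9 0x24→b9/s1 MISS; vc=[11,35,33,25]
#10 0x44→b17/s1 MISS; vc=[11,35,33,25,9]
#11 0x25→b9/s1 VC-HIT; vc=[11,35,33,25,17]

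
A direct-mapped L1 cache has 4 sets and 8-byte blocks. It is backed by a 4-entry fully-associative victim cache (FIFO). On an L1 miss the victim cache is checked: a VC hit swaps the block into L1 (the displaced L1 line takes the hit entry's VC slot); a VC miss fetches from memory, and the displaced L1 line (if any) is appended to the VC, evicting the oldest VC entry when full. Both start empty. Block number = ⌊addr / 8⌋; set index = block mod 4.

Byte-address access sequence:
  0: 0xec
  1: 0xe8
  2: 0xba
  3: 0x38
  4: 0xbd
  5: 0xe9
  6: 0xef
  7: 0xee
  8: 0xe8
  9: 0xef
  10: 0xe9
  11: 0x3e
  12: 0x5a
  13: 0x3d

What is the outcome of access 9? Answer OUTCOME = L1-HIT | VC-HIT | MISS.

#0 0xec→b29/s1 MISS; vc=[]
#1 0xe8→b29/s1 L1-HIT; vc=[]
#2 0xba→b23/s3 MISS; vc=[]
#3 0x38→b7/s3 MISS; vc=[23]
#4 0xbd→b23/s3 VC-HIT; vc=[7]
#5 0xe9→b29/s1 L1-HIT; vc=[7]
#6 0xef→b29/s1 L1-HIT; vc=[7]
#7 0xee→b29/s1 L1-HIT; vc=[7]
#8 0xe8→b29/s1 L1-HIT; vc=[7]
#9 0xef→b29/s1 L1-HIT; vc=[7]
#10 0xe9→b29/s1 L1-HIT; vc=[7]
#11 0x3e→b7/s3 VC-HIT; vc=[23]
#12 0x5a→b11/s3 MISS; vc=[23,7]
#13 0x3d→b7/s3 VC-HIT; vc=[23,11]

OUTCOME = L1-HIT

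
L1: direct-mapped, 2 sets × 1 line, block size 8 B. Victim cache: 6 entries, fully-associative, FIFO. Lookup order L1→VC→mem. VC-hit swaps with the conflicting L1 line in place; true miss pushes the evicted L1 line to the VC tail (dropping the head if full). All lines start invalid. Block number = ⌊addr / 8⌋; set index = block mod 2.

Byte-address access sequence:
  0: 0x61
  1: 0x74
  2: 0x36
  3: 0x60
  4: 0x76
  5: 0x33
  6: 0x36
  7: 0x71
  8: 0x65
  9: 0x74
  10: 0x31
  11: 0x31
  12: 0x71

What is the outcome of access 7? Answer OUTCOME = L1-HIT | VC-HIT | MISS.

OUTCOME = VC-HIT

#0 0x61→b12/s0 MISS; vc=[]
#1 0x74→b14/s0 MISS; vc=[12]
#2 0x36→b6/s0 MISS; vc=[12,14]
#3 0x60→b12/s0 VC-HIT; vc=[6,14]
#4 0x76→b14/s0 VC-HIT; vc=[6,12]
#5 0x33→b6/s0 VC-HIT; vc=[14,12]
#6 0x36→b6/s0 L1-HIT; vc=[14,12]
#7 0x71→b14/s0 VC-HIT; vc=[6,12]
#8 0x65→b12/s0 VC-HIT; vc=[6,14]
#9 0x74→b14/s0 VC-HIT; vc=[6,12]
#10 0x31→b6/s0 VC-HIT; vc=[14,12]
#11 0x31→b6/s0 L1-HIT; vc=[14,12]
#12 0x71→b14/s0 VC-HIT; vc=[6,12]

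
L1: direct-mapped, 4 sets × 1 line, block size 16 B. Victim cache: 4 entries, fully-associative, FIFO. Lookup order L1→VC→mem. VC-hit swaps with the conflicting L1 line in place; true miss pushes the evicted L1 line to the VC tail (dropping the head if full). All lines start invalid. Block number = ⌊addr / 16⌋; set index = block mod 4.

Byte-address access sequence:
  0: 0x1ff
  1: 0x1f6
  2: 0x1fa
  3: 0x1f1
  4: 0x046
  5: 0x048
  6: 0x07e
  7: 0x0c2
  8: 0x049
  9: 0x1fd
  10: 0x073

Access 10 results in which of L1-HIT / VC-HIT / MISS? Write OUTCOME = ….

  [0] addr=0x1ff blk=31 s=3: MISS | VC []
  [1] addr=0x1f6 blk=31 s=3: L1-HIT | VC []
  [2] addr=0x1fa blk=31 s=3: L1-HIT | VC []
  [3] addr=0x1f1 blk=31 s=3: L1-HIT | VC []
  [4] addr=0x46 blk=4 s=0: MISS | VC []
  [5] addr=0x48 blk=4 s=0: L1-HIT | VC []
  [6] addr=0x7e blk=7 s=3: MISS | VC [31]
  [7] addr=0xc2 blk=12 s=0: MISS | VC [31, 4]
  [8] addr=0x49 blk=4 s=0: VC-HIT | VC [31, 12]
  [9] addr=0x1fd blk=31 s=3: VC-HIT | VC [7, 12]
  [10] addr=0x73 blk=7 s=3: VC-HIT | VC [31, 12]

OUTCOME = VC-HIT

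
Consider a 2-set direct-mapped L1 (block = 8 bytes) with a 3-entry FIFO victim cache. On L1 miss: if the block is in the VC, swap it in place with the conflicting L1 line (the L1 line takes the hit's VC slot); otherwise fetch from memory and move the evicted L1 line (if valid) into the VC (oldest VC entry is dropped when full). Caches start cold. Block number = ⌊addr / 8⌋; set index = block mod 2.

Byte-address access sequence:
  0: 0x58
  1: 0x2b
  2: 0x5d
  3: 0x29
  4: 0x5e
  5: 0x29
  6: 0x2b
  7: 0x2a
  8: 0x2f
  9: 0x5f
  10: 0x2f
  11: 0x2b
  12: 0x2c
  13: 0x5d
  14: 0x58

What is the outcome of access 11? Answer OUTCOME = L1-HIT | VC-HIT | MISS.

OUTCOME = L1-HIT

  [0] addr=0x58 blk=11 s=1: MISS | VC []
  [1] addr=0x2b blk=5 s=1: MISS | VC [11]
  [2] addr=0x5d blk=11 s=1: VC-HIT | VC [5]
  [3] addr=0x29 blk=5 s=1: VC-HIT | VC [11]
  [4] addr=0x5e blk=11 s=1: VC-HIT | VC [5]
  [5] addr=0x29 blk=5 s=1: VC-HIT | VC [11]
  [6] addr=0x2b blk=5 s=1: L1-HIT | VC [11]
  [7] addr=0x2a blk=5 s=1: L1-HIT | VC [11]
  [8] addr=0x2f blk=5 s=1: L1-HIT | VC [11]
  [9] addr=0x5f blk=11 s=1: VC-HIT | VC [5]
  [10] addr=0x2f blk=5 s=1: VC-HIT | VC [11]
  [11] addr=0x2b blk=5 s=1: L1-HIT | VC [11]
  [12] addr=0x2c blk=5 s=1: L1-HIT | VC [11]
  [13] addr=0x5d blk=11 s=1: VC-HIT | VC [5]
  [14] addr=0x58 blk=11 s=1: L1-HIT | VC [5]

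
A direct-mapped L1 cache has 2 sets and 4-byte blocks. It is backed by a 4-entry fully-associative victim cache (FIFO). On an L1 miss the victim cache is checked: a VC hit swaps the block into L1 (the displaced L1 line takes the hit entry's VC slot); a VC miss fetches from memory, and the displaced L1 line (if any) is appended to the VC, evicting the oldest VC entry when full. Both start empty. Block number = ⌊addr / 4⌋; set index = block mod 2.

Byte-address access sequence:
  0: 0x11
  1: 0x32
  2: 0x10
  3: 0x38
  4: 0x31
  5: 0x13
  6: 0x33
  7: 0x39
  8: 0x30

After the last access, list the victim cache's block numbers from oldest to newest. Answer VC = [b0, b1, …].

  [0] addr=0x11 blk=4 s=0: MISS | VC []
  [1] addr=0x32 blk=12 s=0: MISS | VC [4]
  [2] addr=0x10 blk=4 s=0: VC-HIT | VC [12]
  [3] addr=0x38 blk=14 s=0: MISS | VC [12, 4]
  [4] addr=0x31 blk=12 s=0: VC-HIT | VC [14, 4]
  [5] addr=0x13 blk=4 s=0: VC-HIT | VC [14, 12]
  [6] addr=0x33 blk=12 s=0: VC-HIT | VC [14, 4]
  [7] addr=0x39 blk=14 s=0: VC-HIT | VC [12, 4]
  [8] addr=0x30 blk=12 s=0: VC-HIT | VC [14, 4]

VC = [14, 4]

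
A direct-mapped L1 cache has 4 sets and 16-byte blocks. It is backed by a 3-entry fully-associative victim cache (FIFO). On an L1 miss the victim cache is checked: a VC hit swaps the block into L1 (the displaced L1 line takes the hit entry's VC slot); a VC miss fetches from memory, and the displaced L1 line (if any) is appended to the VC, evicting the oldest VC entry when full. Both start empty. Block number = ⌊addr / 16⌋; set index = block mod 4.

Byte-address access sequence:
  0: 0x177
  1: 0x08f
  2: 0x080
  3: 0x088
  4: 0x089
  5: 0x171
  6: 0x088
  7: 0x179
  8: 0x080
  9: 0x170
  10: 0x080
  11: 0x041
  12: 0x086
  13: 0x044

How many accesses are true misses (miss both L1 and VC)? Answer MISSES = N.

  [0] addr=0x177 blk=23 s=3: MISS | VC []
  [1] addr=0x8f blk=8 s=0: MISS | VC []
  [2] addr=0x80 blk=8 s=0: L1-HIT | VC []
  [3] addr=0x88 blk=8 s=0: L1-HIT | VC []
  [4] addr=0x89 blk=8 s=0: L1-HIT | VC []
  [5] addr=0x171 blk=23 s=3: L1-HIT | VC []
  [6] addr=0x88 blk=8 s=0: L1-HIT | VC []
  [7] addr=0x179 blk=23 s=3: L1-HIT | VC []
  [8] addr=0x80 blk=8 s=0: L1-HIT | VC []
  [9] addr=0x170 blk=23 s=3: L1-HIT | VC []
  [10] addr=0x80 blk=8 s=0: L1-HIT | VC []
  [11] addr=0x41 blk=4 s=0: MISS | VC [8]
  [12] addr=0x86 blk=8 s=0: VC-HIT | VC [4]
  [13] addr=0x44 blk=4 s=0: VC-HIT | VC [8]

MISSES = 3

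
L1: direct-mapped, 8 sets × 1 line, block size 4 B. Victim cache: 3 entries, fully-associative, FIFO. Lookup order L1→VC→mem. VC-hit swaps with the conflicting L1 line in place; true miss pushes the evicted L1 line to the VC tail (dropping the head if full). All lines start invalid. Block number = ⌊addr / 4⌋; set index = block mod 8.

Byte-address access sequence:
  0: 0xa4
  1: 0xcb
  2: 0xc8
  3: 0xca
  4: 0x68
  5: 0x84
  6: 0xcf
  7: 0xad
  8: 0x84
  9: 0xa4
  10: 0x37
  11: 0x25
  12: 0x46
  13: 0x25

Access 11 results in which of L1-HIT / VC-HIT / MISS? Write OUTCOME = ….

#0 0xa4→b41/s1 MISS; vc=[]
#1 0xcb→b50/s2 MISS; vc=[]
#2 0xc8→b50/s2 L1-HIT; vc=[]
#3 0xca→b50/s2 L1-HIT; vc=[]
#4 0x68→b26/s2 MISS; vc=[50]
#5 0x84→b33/s1 MISS; vc=[50,41]
#6 0xcf→b51/s3 MISS; vc=[50,41]
#7 0xad→b43/s3 MISS; vc=[50,41,51]
#8 0x84→b33/s1 L1-HIT; vc=[50,41,51]
#9 0xa4→b41/s1 VC-HIT; vc=[50,33,51]
#10 0x37→b13/s5 MISS; vc=[50,33,51]
#11 0x25→b9/s1 MISS; vc=[33,51,41]
#12 0x46→b17/s1 MISS; vc=[51,41,9]
#13 0x25→b9/s1 VC-HIT; vc=[51,41,17]

OUTCOME = MISS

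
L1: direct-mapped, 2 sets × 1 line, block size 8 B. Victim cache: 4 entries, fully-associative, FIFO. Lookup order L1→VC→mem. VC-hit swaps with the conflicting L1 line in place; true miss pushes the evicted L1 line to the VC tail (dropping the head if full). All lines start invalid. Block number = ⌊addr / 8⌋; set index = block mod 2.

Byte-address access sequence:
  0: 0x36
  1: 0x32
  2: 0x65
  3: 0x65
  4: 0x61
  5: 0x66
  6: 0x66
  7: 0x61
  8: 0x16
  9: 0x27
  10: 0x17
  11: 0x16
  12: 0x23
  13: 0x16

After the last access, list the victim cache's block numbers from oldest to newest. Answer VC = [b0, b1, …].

0: 0x36 (blk 6, set 0) → MISS  vc=[]
1: 0x32 (blk 6, set 0) → L1-HIT  vc=[]
2: 0x65 (blk 12, set 0) → MISS  vc=[6]
3: 0x65 (blk 12, set 0) → L1-HIT  vc=[6]
4: 0x61 (blk 12, set 0) → L1-HIT  vc=[6]
5: 0x66 (blk 12, set 0) → L1-HIT  vc=[6]
6: 0x66 (blk 12, set 0) → L1-HIT  vc=[6]
7: 0x61 (blk 12, set 0) → L1-HIT  vc=[6]
8: 0x16 (blk 2, set 0) → MISS  vc=[6, 12]
9: 0x27 (blk 4, set 0) → MISS  vc=[6, 12, 2]
10: 0x17 (blk 2, set 0) → VC-HIT  vc=[6, 12, 4]
11: 0x16 (blk 2, set 0) → L1-HIT  vc=[6, 12, 4]
12: 0x23 (blk 4, set 0) → VC-HIT  vc=[6, 12, 2]
13: 0x16 (blk 2, set 0) → VC-HIT  vc=[6, 12, 4]

VC = [6, 12, 4]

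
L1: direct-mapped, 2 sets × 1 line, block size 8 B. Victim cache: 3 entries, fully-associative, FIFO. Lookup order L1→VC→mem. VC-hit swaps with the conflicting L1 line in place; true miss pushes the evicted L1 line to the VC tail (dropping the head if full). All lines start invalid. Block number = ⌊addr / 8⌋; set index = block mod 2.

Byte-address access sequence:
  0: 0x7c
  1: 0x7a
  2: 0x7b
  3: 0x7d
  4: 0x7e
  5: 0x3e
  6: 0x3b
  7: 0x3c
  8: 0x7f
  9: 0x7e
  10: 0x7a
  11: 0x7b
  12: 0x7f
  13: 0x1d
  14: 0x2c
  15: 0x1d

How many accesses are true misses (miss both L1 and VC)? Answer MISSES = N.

  [0] addr=0x7c blk=15 s=1: MISS | VC []
  [1] addr=0x7a blk=15 s=1: L1-HIT | VC []
  [2] addr=0x7b blk=15 s=1: L1-HIT | VC []
  [3] addr=0x7d blk=15 s=1: L1-HIT | VC []
  [4] addr=0x7e blk=15 s=1: L1-HIT | VC []
  [5] addr=0x3e blk=7 s=1: MISS | VC [15]
  [6] addr=0x3b blk=7 s=1: L1-HIT | VC [15]
  [7] addr=0x3c blk=7 s=1: L1-HIT | VC [15]
  [8] addr=0x7f blk=15 s=1: VC-HIT | VC [7]
  [9] addr=0x7e blk=15 s=1: L1-HIT | VC [7]
  [10] addr=0x7a blk=15 s=1: L1-HIT | VC [7]
  [11] addr=0x7b blk=15 s=1: L1-HIT | VC [7]
  [12] addr=0x7f blk=15 s=1: L1-HIT | VC [7]
  [13] addr=0x1d blk=3 s=1: MISS | VC [7, 15]
  [14] addr=0x2c blk=5 s=1: MISS | VC [7, 15, 3]
  [15] addr=0x1d blk=3 s=1: VC-HIT | VC [7, 15, 5]

MISSES = 4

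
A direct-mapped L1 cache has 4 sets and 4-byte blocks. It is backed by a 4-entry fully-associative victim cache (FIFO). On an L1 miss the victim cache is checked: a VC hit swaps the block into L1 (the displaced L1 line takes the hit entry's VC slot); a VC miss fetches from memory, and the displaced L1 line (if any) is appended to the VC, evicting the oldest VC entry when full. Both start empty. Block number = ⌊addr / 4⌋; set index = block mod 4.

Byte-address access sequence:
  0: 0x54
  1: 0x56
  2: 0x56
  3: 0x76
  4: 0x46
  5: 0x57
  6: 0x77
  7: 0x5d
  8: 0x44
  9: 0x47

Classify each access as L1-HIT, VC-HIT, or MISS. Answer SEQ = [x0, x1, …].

SEQ = [MISS, L1-HIT, L1-HIT, MISS, MISS, VC-HIT, VC-HIT, MISS, VC-HIT, L1-HIT]

#0 0x54→b21/s1 MISS; vc=[]
#1 0x56→b21/s1 L1-HIT; vc=[]
#2 0x56→b21/s1 L1-HIT; vc=[]
#3 0x76→b29/s1 MISS; vc=[21]
#4 0x46→b17/s1 MISS; vc=[21,29]
#5 0x57→b21/s1 VC-HIT; vc=[17,29]
#6 0x77→b29/s1 VC-HIT; vc=[17,21]
#7 0x5d→b23/s3 MISS; vc=[17,21]
#8 0x44→b17/s1 VC-HIT; vc=[29,21]
#9 0x47→b17/s1 L1-HIT; vc=[29,21]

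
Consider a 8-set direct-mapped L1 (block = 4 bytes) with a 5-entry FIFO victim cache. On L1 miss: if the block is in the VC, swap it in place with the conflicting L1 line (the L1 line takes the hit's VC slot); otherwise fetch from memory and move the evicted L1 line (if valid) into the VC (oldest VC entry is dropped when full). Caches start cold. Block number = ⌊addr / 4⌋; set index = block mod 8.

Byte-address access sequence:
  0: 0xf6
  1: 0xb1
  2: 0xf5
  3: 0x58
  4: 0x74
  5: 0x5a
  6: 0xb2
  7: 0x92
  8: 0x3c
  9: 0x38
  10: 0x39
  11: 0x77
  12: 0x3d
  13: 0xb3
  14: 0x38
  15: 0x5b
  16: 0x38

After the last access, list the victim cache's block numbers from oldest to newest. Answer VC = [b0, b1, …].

VC = [61, 36, 22]

#0 0xf6→b61/s5 MISS; vc=[]
#1 0xb1→b44/s4 MISS; vc=[]
#2 0xf5→b61/s5 L1-HIT; vc=[]
#3 0x58→b22/s6 MISS; vc=[]
#4 0x74→b29/s5 MISS; vc=[61]
#5 0x5a→b22/s6 L1-HIT; vc=[61]
#6 0xb2→b44/s4 L1-HIT; vc=[61]
#7 0x92→b36/s4 MISS; vc=[61,44]
#8 0x3c→b15/s7 MISS; vc=[61,44]
#9 0x38→b14/s6 MISS; vc=[61,44,22]
#10 0x39→b14/s6 L1-HIT; vc=[61,44,22]
#11 0x77→b29/s5 L1-HIT; vc=[61,44,22]
#12 0x3d→b15/s7 L1-HIT; vc=[61,44,22]
#13 0xb3→b44/s4 VC-HIT; vc=[61,36,22]
#14 0x38→b14/s6 L1-HIT; vc=[61,36,22]
#15 0x5b→b22/s6 VC-HIT; vc=[61,36,14]
#16 0x38→b14/s6 VC-HIT; vc=[61,36,22]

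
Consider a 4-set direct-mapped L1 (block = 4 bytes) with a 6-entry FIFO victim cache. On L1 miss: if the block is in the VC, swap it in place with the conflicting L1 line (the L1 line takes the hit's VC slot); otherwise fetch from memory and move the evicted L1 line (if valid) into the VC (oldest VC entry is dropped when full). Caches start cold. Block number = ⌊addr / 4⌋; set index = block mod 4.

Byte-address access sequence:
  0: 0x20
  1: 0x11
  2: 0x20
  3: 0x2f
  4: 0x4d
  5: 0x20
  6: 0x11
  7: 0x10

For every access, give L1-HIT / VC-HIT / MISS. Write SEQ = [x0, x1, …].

SEQ = [MISS, MISS, VC-HIT, MISS, MISS, L1-HIT, VC-HIT, L1-HIT]

  [0] addr=0x20 blk=8 s=0: MISS | VC []
  [1] addr=0x11 blk=4 s=0: MISS | VC [8]
  [2] addr=0x20 blk=8 s=0: VC-HIT | VC [4]
  [3] addr=0x2f blk=11 s=3: MISS | VC [4]
  [4] addr=0x4d blk=19 s=3: MISS | VC [4, 11]
  [5] addr=0x20 blk=8 s=0: L1-HIT | VC [4, 11]
  [6] addr=0x11 blk=4 s=0: VC-HIT | VC [8, 11]
  [7] addr=0x10 blk=4 s=0: L1-HIT | VC [8, 11]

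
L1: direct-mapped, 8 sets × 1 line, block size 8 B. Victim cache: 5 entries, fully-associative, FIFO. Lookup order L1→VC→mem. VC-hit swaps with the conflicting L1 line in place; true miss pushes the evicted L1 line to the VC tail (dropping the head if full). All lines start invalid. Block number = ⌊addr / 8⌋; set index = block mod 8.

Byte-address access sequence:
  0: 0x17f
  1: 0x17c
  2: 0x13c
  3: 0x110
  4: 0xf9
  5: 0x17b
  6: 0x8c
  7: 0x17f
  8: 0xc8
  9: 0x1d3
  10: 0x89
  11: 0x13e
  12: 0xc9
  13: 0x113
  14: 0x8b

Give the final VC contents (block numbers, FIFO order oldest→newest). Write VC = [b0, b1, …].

0: 0x17f (blk 47, set 7) → MISS  vc=[]
1: 0x17c (blk 47, set 7) → L1-HIT  vc=[]
2: 0x13c (blk 39, set 7) → MISS  vc=[47]
3: 0x110 (blk 34, set 2) → MISS  vc=[47]
4: 0xf9 (blk 31, set 7) → MISS  vc=[47, 39]
5: 0x17b (blk 47, set 7) → VC-HIT  vc=[31, 39]
6: 0x8c (blk 17, set 1) → MISS  vc=[31, 39]
7: 0x17f (blk 47, set 7) → L1-HIT  vc=[31, 39]
8: 0xc8 (blk 25, set 1) → MISS  vc=[31, 39, 17]
9: 0x1d3 (blk 58, set 2) → MISS  vc=[31, 39, 17, 34]
10: 0x89 (blk 17, set 1) → VC-HIT  vc=[31, 39, 25, 34]
11: 0x13e (blk 39, set 7) → VC-HIT  vc=[31, 47, 25, 34]
12: 0xc9 (blk 25, set 1) → VC-HIT  vc=[31, 47, 17, 34]
13: 0x113 (blk 34, set 2) → VC-HIT  vc=[31, 47, 17, 58]
14: 0x8b (blk 17, set 1) → VC-HIT  vc=[31, 47, 25, 58]

VC = [31, 47, 25, 58]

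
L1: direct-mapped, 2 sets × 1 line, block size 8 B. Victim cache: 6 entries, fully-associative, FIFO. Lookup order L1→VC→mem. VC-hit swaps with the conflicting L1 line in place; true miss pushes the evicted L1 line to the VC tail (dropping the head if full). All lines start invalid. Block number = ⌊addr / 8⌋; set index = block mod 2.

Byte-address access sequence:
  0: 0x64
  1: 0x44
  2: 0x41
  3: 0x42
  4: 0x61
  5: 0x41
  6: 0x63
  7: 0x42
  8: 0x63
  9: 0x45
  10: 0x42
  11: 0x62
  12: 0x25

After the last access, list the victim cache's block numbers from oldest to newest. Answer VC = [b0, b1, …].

#0 0x64→b12/s0 MISS; vc=[]
#1 0x44→b8/s0 MISS; vc=[12]
#2 0x41→b8/s0 L1-HIT; vc=[12]
#3 0x42→b8/s0 L1-HIT; vc=[12]
#4 0x61→b12/s0 VC-HIT; vc=[8]
#5 0x41→b8/s0 VC-HIT; vc=[12]
#6 0x63→b12/s0 VC-HIT; vc=[8]
#7 0x42→b8/s0 VC-HIT; vc=[12]
#8 0x63→b12/s0 VC-HIT; vc=[8]
#9 0x45→b8/s0 VC-HIT; vc=[12]
#10 0x42→b8/s0 L1-HIT; vc=[12]
#11 0x62→b12/s0 VC-HIT; vc=[8]
#12 0x25→b4/s0 MISS; vc=[8,12]

VC = [8, 12]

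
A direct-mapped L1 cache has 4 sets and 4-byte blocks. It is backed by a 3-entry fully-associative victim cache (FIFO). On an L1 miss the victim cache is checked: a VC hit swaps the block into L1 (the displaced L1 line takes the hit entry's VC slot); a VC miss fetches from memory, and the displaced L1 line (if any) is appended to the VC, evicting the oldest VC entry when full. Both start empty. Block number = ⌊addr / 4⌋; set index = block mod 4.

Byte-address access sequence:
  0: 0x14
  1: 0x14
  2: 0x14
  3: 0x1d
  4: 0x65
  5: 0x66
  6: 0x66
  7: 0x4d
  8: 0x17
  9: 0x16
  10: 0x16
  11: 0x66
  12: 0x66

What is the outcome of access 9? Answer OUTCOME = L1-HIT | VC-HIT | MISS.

0: 0x14 (blk 5, set 1) → MISS  vc=[]
1: 0x14 (blk 5, set 1) → L1-HIT  vc=[]
2: 0x14 (blk 5, set 1) → L1-HIT  vc=[]
3: 0x1d (blk 7, set 3) → MISS  vc=[]
4: 0x65 (blk 25, set 1) → MISS  vc=[5]
5: 0x66 (blk 25, set 1) → L1-HIT  vc=[5]
6: 0x66 (blk 25, set 1) → L1-HIT  vc=[5]
7: 0x4d (blk 19, set 3) → MISS  vc=[5, 7]
8: 0x17 (blk 5, set 1) → VC-HIT  vc=[25, 7]
9: 0x16 (blk 5, set 1) → L1-HIT  vc=[25, 7]
10: 0x16 (blk 5, set 1) → L1-HIT  vc=[25, 7]
11: 0x66 (blk 25, set 1) → VC-HIT  vc=[5, 7]
12: 0x66 (blk 25, set 1) → L1-HIT  vc=[5, 7]

OUTCOME = L1-HIT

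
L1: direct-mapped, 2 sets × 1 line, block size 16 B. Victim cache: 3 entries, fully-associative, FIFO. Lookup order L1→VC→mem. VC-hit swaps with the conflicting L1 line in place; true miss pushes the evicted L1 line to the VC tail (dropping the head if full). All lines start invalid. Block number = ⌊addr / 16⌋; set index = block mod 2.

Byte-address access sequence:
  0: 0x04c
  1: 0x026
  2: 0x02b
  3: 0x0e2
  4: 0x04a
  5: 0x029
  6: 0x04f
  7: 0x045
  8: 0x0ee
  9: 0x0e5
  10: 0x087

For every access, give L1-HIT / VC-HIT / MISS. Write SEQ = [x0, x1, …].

0: 0x4c (blk 4, set 0) → MISS  vc=[]
1: 0x26 (blk 2, set 0) → MISS  vc=[4]
2: 0x2b (blk 2, set 0) → L1-HIT  vc=[4]
3: 0xe2 (blk 14, set 0) → MISS  vc=[4, 2]
4: 0x4a (blk 4, set 0) → VC-HIT  vc=[14, 2]
5: 0x29 (blk 2, set 0) → VC-HIT  vc=[14, 4]
6: 0x4f (blk 4, set 0) → VC-HIT  vc=[14, 2]
7: 0x45 (blk 4, set 0) → L1-HIT  vc=[14, 2]
8: 0xee (blk 14, set 0) → VC-HIT  vc=[4, 2]
9: 0xe5 (blk 14, set 0) → L1-HIT  vc=[4, 2]
10: 0x87 (blk 8, set 0) → MISS  vc=[4, 2, 14]

SEQ = [MISS, MISS, L1-HIT, MISS, VC-HIT, VC-HIT, VC-HIT, L1-HIT, VC-HIT, L1-HIT, MISS]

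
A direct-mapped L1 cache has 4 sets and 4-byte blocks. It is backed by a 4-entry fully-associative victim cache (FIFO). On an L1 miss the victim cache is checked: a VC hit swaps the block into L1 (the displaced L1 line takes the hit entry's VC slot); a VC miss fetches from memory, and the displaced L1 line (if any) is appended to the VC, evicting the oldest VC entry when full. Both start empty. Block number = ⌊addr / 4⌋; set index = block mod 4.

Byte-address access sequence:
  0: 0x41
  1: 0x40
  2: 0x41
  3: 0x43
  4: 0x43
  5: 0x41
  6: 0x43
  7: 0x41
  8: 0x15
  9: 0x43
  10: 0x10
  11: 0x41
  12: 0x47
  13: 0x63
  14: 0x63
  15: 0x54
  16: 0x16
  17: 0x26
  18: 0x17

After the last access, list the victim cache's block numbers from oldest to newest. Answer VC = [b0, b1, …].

  [0] addr=0x41 blk=16 s=0: MISS | VC []
  [1] addr=0x40 blk=16 s=0: L1-HIT | VC []
  [2] addr=0x41 blk=16 s=0: L1-HIT | VC []
  [3] addr=0x43 blk=16 s=0: L1-HIT | VC []
  [4] addr=0x43 blk=16 s=0: L1-HIT | VC []
  [5] addr=0x41 blk=16 s=0: L1-HIT | VC []
  [6] addr=0x43 blk=16 s=0: L1-HIT | VC []
  [7] addr=0x41 blk=16 s=0: L1-HIT | VC []
  [8] addr=0x15 blk=5 s=1: MISS | VC []
  [9] addr=0x43 blk=16 s=0: L1-HIT | VC []
  [10] addr=0x10 blk=4 s=0: MISS | VC [16]
  [11] addr=0x41 blk=16 s=0: VC-HIT | VC [4]
  [12] addr=0x47 blk=17 s=1: MISS | VC [4, 5]
  [13] addr=0x63 blk=24 s=0: MISS | VC [4, 5, 16]
  [14] addr=0x63 blk=24 s=0: L1-HIT | VC [4, 5, 16]
  [15] addr=0x54 blk=21 s=1: MISS | VC [4, 5, 16, 17]
  [16] addr=0x16 blk=5 s=1: VC-HIT | VC [4, 21, 16, 17]
  [17] addr=0x26 blk=9 s=1: MISS | VC [21, 16, 17, 5]
  [18] addr=0x17 blk=5 s=1: VC-HIT | VC [21, 16, 17, 9]

VC = [21, 16, 17, 9]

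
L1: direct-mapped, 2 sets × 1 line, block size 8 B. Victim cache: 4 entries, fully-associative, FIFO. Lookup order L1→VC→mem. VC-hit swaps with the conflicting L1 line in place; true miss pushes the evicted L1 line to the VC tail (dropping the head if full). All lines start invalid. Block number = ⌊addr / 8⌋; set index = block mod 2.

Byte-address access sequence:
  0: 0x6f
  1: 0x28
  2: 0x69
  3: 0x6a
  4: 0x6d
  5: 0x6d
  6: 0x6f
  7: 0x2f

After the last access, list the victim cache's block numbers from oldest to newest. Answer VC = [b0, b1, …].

  [0] addr=0x6f blk=13 s=1: MISS | VC []
  [1] addr=0x28 blk=5 s=1: MISS | VC [13]
  [2] addr=0x69 blk=13 s=1: VC-HIT | VC [5]
  [3] addr=0x6a blk=13 s=1: L1-HIT | VC [5]
  [4] addr=0x6d blk=13 s=1: L1-HIT | VC [5]
  [5] addr=0x6d blk=13 s=1: L1-HIT | VC [5]
  [6] addr=0x6f blk=13 s=1: L1-HIT | VC [5]
  [7] addr=0x2f blk=5 s=1: VC-HIT | VC [13]

VC = [13]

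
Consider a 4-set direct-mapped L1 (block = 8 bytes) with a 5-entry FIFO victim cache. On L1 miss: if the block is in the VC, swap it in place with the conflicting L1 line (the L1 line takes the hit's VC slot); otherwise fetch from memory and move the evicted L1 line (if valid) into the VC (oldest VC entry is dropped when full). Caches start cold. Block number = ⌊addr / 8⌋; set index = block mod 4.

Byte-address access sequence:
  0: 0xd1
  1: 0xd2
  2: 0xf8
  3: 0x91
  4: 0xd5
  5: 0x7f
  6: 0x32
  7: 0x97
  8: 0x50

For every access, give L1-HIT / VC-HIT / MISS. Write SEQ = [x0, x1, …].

SEQ = [MISS, L1-HIT, MISS, MISS, VC-HIT, MISS, MISS, VC-HIT, MISS]

  [0] addr=0xd1 blk=26 s=2: MISS | VC []
  [1] addr=0xd2 blk=26 s=2: L1-HIT | VC []
  [2] addr=0xf8 blk=31 s=3: MISS | VC []
  [3] addr=0x91 blk=18 s=2: MISS | VC [26]
  [4] addr=0xd5 blk=26 s=2: VC-HIT | VC [18]
  [5] addr=0x7f blk=15 s=3: MISS | VC [18, 31]
  [6] addr=0x32 blk=6 s=2: MISS | VC [18, 31, 26]
  [7] addr=0x97 blk=18 s=2: VC-HIT | VC [6, 31, 26]
  [8] addr=0x50 blk=10 s=2: MISS | VC [6, 31, 26, 18]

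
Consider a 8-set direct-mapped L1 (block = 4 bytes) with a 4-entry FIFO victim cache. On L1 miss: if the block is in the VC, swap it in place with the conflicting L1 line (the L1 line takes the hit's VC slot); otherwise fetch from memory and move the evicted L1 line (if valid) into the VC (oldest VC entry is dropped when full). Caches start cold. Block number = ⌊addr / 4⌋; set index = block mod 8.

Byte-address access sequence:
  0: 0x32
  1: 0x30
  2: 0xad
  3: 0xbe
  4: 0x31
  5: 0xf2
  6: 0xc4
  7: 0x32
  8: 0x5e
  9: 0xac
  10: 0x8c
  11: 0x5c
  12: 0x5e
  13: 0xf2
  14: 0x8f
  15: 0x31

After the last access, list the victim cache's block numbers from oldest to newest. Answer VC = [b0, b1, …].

#0 0x32→b12/s4 MISS; vc=[]
#1 0x30→b12/s4 L1-HIT; vc=[]
#2 0xad→b43/s3 MISS; vc=[]
#3 0xbe→b47/s7 MISS; vc=[]
#4 0x31→b12/s4 L1-HIT; vc=[]
#5 0xf2→b60/s4 MISS; vc=[12]
#6 0xc4→b49/s1 MISS; vc=[12]
#7 0x32→b12/s4 VC-HIT; vc=[60]
#8 0x5e→b23/s7 MISS; vc=[60,47]
#9 0xac→b43/s3 L1-HIT; vc=[60,47]
#10 0x8c→b35/s3 MISS; vc=[60,47,43]
#11 0x5c→b23/s7 L1-HIT; vc=[60,47,43]
#12 0x5e→b23/s7 L1-HIT; vc=[60,47,43]
#13 0xf2→b60/s4 VC-HIT; vc=[12,47,43]
#14 0x8f→b35/s3 L1-HIT; vc=[12,47,43]
#15 0x31→b12/s4 VC-HIT; vc=[60,47,43]

VC = [60, 47, 43]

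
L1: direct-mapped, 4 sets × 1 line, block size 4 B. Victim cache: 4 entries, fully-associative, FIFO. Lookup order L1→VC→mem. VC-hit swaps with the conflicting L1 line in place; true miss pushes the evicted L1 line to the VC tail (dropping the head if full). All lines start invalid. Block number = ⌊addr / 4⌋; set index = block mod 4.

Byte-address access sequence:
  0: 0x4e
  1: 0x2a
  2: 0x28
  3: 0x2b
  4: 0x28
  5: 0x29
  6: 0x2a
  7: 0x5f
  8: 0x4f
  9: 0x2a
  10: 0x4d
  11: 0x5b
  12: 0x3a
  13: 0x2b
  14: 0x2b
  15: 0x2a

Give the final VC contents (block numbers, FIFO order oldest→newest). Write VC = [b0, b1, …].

VC = [23, 14, 22]

#0 0x4e→b19/s3 MISS; vc=[]
#1 0x2a→b10/s2 MISS; vc=[]
#2 0x28→b10/s2 L1-HIT; vc=[]
#3 0x2b→b10/s2 L1-HIT; vc=[]
#4 0x28→b10/s2 L1-HIT; vc=[]
#5 0x29→b10/s2 L1-HIT; vc=[]
#6 0x2a→b10/s2 L1-HIT; vc=[]
#7 0x5f→b23/s3 MISS; vc=[19]
#8 0x4f→b19/s3 VC-HIT; vc=[23]
#9 0x2a→b10/s2 L1-HIT; vc=[23]
#10 0x4d→b19/s3 L1-HIT; vc=[23]
#11 0x5b→b22/s2 MISS; vc=[23,10]
#12 0x3a→b14/s2 MISS; vc=[23,10,22]
#13 0x2b→b10/s2 VC-HIT; vc=[23,14,22]
#14 0x2b→b10/s2 L1-HIT; vc=[23,14,22]
#15 0x2a→b10/s2 L1-HIT; vc=[23,14,22]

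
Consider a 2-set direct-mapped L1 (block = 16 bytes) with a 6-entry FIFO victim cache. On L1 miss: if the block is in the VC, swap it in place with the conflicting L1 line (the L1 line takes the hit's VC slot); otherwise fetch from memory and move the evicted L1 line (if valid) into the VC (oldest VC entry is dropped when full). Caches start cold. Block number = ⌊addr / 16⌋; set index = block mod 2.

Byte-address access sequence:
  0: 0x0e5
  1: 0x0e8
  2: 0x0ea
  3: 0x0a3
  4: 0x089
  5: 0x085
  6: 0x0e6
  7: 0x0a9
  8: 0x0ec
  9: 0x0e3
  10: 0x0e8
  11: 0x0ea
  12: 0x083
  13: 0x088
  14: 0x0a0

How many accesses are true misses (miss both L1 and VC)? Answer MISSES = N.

MISSES = 3

0: 0xe5 (blk 14, set 0) → MISS  vc=[]
1: 0xe8 (blk 14, set 0) → L1-HIT  vc=[]
2: 0xea (blk 14, set 0) → L1-HIT  vc=[]
3: 0xa3 (blk 10, set 0) → MISS  vc=[14]
4: 0x89 (blk 8, set 0) → MISS  vc=[14, 10]
5: 0x85 (blk 8, set 0) → L1-HIT  vc=[14, 10]
6: 0xe6 (blk 14, set 0) → VC-HIT  vc=[8, 10]
7: 0xa9 (blk 10, set 0) → VC-HIT  vc=[8, 14]
8: 0xec (blk 14, set 0) → VC-HIT  vc=[8, 10]
9: 0xe3 (blk 14, set 0) → L1-HIT  vc=[8, 10]
10: 0xe8 (blk 14, set 0) → L1-HIT  vc=[8, 10]
11: 0xea (blk 14, set 0) → L1-HIT  vc=[8, 10]
12: 0x83 (blk 8, set 0) → VC-HIT  vc=[14, 10]
13: 0x88 (blk 8, set 0) → L1-HIT  vc=[14, 10]
14: 0xa0 (blk 10, set 0) → VC-HIT  vc=[14, 8]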